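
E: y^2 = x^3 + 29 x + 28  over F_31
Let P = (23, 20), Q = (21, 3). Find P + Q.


P != Q, so use the chord formula.
s = (y2 - y1) / (x2 - x1) = (14) / (29) mod 31 = 24
x3 = s^2 - x1 - x2 mod 31 = 24^2 - 23 - 21 = 5
y3 = s (x1 - x3) - y1 mod 31 = 24 * (23 - 5) - 20 = 9

P + Q = (5, 9)


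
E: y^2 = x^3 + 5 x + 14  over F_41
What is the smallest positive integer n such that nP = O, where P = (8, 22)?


Compute successive multiples of P until we hit O:
  1P = (8, 22)
  2P = (23, 18)
  3P = (19, 11)
  4P = (15, 26)
  5P = (20, 18)
  6P = (4, 4)
  7P = (39, 23)
  8P = (10, 11)
  ... (continuing to 52P)
  52P = O

ord(P) = 52


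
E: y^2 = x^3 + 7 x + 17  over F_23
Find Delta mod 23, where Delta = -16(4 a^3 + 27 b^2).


4 a^3 + 27 b^2 = 4*7^3 + 27*17^2 = 1372 + 7803 = 9175
Delta = -16 * (9175) = -146800
Delta mod 23 = 9

Delta = 9 (mod 23)


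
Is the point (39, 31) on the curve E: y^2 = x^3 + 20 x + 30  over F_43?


Check whether y^2 = x^3 + 20 x + 30 (mod 43) for (x, y) = (39, 31).
LHS: y^2 = 31^2 mod 43 = 15
RHS: x^3 + 20 x + 30 = 39^3 + 20*39 + 30 mod 43 = 15
LHS = RHS

Yes, on the curve


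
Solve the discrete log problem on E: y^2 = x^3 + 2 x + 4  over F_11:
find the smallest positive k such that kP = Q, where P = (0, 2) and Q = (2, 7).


Enumerate multiples of P until we hit Q = (2, 7):
  1P = (0, 2)
  2P = (3, 2)
  3P = (8, 9)
  4P = (6, 1)
  5P = (9, 5)
  6P = (7, 3)
  7P = (2, 4)
  8P = (10, 10)
  9P = (10, 1)
  10P = (2, 7)
Match found at i = 10.

k = 10


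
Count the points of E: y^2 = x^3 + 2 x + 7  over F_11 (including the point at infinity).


For each x in F_11, count y with y^2 = x^3 + 2 x + 7 mod 11:
  x = 6: RHS = 4, y in [2, 9]  -> 2 point(s)
  x = 7: RHS = 1, y in [1, 10]  -> 2 point(s)
  x = 10: RHS = 4, y in [2, 9]  -> 2 point(s)
Affine points: 6. Add the point at infinity: total = 7.

#E(F_11) = 7


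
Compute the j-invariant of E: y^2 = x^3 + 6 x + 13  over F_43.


Delta = -16(4 a^3 + 27 b^2) mod 43 = 28
-1728 * (4 a)^3 = -1728 * (4*6)^3 mod 43 = 4
j = 4 * 28^(-1) mod 43 = 37

j = 37 (mod 43)


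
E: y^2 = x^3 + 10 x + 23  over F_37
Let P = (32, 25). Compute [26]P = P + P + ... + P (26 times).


k = 26 = 11010_2 (binary, LSB first: 01011)
Double-and-add from P = (32, 25):
  bit 0 = 0: acc unchanged = O
  bit 1 = 1: acc = O + (14, 13) = (14, 13)
  bit 2 = 0: acc unchanged = (14, 13)
  bit 3 = 1: acc = (14, 13) + (24, 8) = (27, 12)
  bit 4 = 1: acc = (27, 12) + (1, 16) = (18, 35)

26P = (18, 35)


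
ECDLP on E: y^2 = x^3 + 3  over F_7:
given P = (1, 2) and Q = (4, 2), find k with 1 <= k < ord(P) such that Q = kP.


Enumerate multiples of P until we hit Q = (4, 2):
  1P = (1, 2)
  2P = (6, 3)
  3P = (2, 2)
  4P = (4, 5)
  5P = (3, 3)
  6P = (5, 3)
  7P = (5, 4)
  8P = (3, 4)
  9P = (4, 2)
Match found at i = 9.

k = 9


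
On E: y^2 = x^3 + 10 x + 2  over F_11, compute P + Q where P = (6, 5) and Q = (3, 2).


P != Q, so use the chord formula.
s = (y2 - y1) / (x2 - x1) = (8) / (8) mod 11 = 1
x3 = s^2 - x1 - x2 mod 11 = 1^2 - 6 - 3 = 3
y3 = s (x1 - x3) - y1 mod 11 = 1 * (6 - 3) - 5 = 9

P + Q = (3, 9)


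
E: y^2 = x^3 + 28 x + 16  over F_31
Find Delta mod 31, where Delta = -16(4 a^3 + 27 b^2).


4 a^3 + 27 b^2 = 4*28^3 + 27*16^2 = 87808 + 6912 = 94720
Delta = -16 * (94720) = -1515520
Delta mod 31 = 8

Delta = 8 (mod 31)


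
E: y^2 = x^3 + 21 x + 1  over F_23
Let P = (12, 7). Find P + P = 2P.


Doubling: s = (3 x1^2 + a) / (2 y1)
s = (3*12^2 + 21) / (2*7) mod 23 = 11
x3 = s^2 - 2 x1 mod 23 = 11^2 - 2*12 = 5
y3 = s (x1 - x3) - y1 mod 23 = 11 * (12 - 5) - 7 = 1

2P = (5, 1)


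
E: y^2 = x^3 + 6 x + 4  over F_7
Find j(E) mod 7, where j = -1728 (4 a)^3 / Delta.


Delta = -16(4 a^3 + 27 b^2) mod 7 = 5
-1728 * (4 a)^3 = -1728 * (4*6)^3 mod 7 = 6
j = 6 * 5^(-1) mod 7 = 4

j = 4 (mod 7)


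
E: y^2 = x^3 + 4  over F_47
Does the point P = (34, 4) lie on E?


Check whether y^2 = x^3 + 0 x + 4 (mod 47) for (x, y) = (34, 4).
LHS: y^2 = 4^2 mod 47 = 16
RHS: x^3 + 0 x + 4 = 34^3 + 0*34 + 4 mod 47 = 16
LHS = RHS

Yes, on the curve


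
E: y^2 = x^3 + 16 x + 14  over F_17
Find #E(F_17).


For each x in F_17, count y with y^2 = x^3 + 16 x + 14 mod 17:
  x = 3: RHS = 4, y in [2, 15]  -> 2 point(s)
  x = 5: RHS = 15, y in [7, 10]  -> 2 point(s)
  x = 8: RHS = 8, y in [5, 12]  -> 2 point(s)
  x = 10: RHS = 1, y in [1, 16]  -> 2 point(s)
  x = 11: RHS = 8, y in [5, 12]  -> 2 point(s)
  x = 12: RHS = 13, y in [8, 9]  -> 2 point(s)
  x = 15: RHS = 8, y in [5, 12]  -> 2 point(s)
Affine points: 14. Add the point at infinity: total = 15.

#E(F_17) = 15


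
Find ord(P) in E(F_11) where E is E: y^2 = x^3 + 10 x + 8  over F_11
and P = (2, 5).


Compute successive multiples of P until we hit O:
  1P = (2, 5)
  2P = (7, 6)
  3P = (6, 3)
  4P = (6, 8)
  5P = (7, 5)
  6P = (2, 6)
  7P = O

ord(P) = 7


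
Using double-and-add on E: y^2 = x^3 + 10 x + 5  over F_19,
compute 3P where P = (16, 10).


k = 3 = 11_2 (binary, LSB first: 11)
Double-and-add from P = (16, 10):
  bit 0 = 1: acc = O + (16, 10) = (16, 10)
  bit 1 = 1: acc = (16, 10) + (7, 0) = (16, 9)

3P = (16, 9)


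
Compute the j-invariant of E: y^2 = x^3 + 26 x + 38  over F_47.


Delta = -16(4 a^3 + 27 b^2) mod 47 = 10
-1728 * (4 a)^3 = -1728 * (4*26)^3 mod 47 = 2
j = 2 * 10^(-1) mod 47 = 19

j = 19 (mod 47)


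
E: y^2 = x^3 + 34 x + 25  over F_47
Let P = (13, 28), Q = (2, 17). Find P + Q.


P != Q, so use the chord formula.
s = (y2 - y1) / (x2 - x1) = (36) / (36) mod 47 = 1
x3 = s^2 - x1 - x2 mod 47 = 1^2 - 13 - 2 = 33
y3 = s (x1 - x3) - y1 mod 47 = 1 * (13 - 33) - 28 = 46

P + Q = (33, 46)


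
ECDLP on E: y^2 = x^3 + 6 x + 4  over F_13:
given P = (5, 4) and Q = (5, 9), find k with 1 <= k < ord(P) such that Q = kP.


Enumerate multiples of P until we hit Q = (5, 9):
  1P = (5, 4)
  2P = (7, 5)
  3P = (11, 6)
  4P = (0, 2)
  5P = (4, 12)
  6P = (3, 6)
  7P = (6, 10)
  8P = (12, 6)
  9P = (12, 7)
  10P = (6, 3)
  11P = (3, 7)
  12P = (4, 1)
  13P = (0, 11)
  14P = (11, 7)
  15P = (7, 8)
  16P = (5, 9)
Match found at i = 16.

k = 16


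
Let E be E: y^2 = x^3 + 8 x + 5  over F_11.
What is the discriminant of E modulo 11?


4 a^3 + 27 b^2 = 4*8^3 + 27*5^2 = 2048 + 675 = 2723
Delta = -16 * (2723) = -43568
Delta mod 11 = 3

Delta = 3 (mod 11)


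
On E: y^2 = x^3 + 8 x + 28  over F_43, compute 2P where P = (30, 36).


Doubling: s = (3 x1^2 + a) / (2 y1)
s = (3*30^2 + 8) / (2*36) mod 43 = 40
x3 = s^2 - 2 x1 mod 43 = 40^2 - 2*30 = 35
y3 = s (x1 - x3) - y1 mod 43 = 40 * (30 - 35) - 36 = 22

2P = (35, 22)


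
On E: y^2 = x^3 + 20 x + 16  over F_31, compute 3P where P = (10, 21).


k = 3 = 11_2 (binary, LSB first: 11)
Double-and-add from P = (10, 21):
  bit 0 = 1: acc = O + (10, 21) = (10, 21)
  bit 1 = 1: acc = (10, 21) + (19, 30) = (3, 17)

3P = (3, 17)


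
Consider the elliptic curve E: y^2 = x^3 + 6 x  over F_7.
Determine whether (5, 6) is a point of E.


Check whether y^2 = x^3 + 6 x + 0 (mod 7) for (x, y) = (5, 6).
LHS: y^2 = 6^2 mod 7 = 1
RHS: x^3 + 6 x + 0 = 5^3 + 6*5 + 0 mod 7 = 1
LHS = RHS

Yes, on the curve


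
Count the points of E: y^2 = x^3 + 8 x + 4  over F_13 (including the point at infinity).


For each x in F_13, count y with y^2 = x^3 + 8 x + 4 mod 13:
  x = 0: RHS = 4, y in [2, 11]  -> 2 point(s)
  x = 1: RHS = 0, y in [0]  -> 1 point(s)
  x = 3: RHS = 3, y in [4, 9]  -> 2 point(s)
  x = 4: RHS = 9, y in [3, 10]  -> 2 point(s)
  x = 5: RHS = 0, y in [0]  -> 1 point(s)
  x = 7: RHS = 0, y in [0]  -> 1 point(s)
  x = 9: RHS = 12, y in [5, 8]  -> 2 point(s)
Affine points: 11. Add the point at infinity: total = 12.

#E(F_13) = 12


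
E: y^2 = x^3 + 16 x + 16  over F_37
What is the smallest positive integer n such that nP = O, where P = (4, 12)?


Compute successive multiples of P until we hit O:
  1P = (4, 12)
  2P = (32, 12)
  3P = (1, 25)
  4P = (22, 29)
  5P = (20, 14)
  6P = (24, 4)
  7P = (21, 17)
  8P = (19, 1)
  ... (continuing to 21P)
  21P = O

ord(P) = 21


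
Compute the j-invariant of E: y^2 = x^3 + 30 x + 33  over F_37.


Delta = -16(4 a^3 + 27 b^2) mod 37 = 18
-1728 * (4 a)^3 = -1728 * (4*30)^3 mod 37 = 27
j = 27 * 18^(-1) mod 37 = 20

j = 20 (mod 37)


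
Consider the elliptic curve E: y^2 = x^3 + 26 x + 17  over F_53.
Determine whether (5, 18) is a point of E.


Check whether y^2 = x^3 + 26 x + 17 (mod 53) for (x, y) = (5, 18).
LHS: y^2 = 18^2 mod 53 = 6
RHS: x^3 + 26 x + 17 = 5^3 + 26*5 + 17 mod 53 = 7
LHS != RHS

No, not on the curve


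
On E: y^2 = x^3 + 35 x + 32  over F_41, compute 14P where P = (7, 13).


k = 14 = 1110_2 (binary, LSB first: 0111)
Double-and-add from P = (7, 13):
  bit 0 = 0: acc unchanged = O
  bit 1 = 1: acc = O + (35, 37) = (35, 37)
  bit 2 = 1: acc = (35, 37) + (8, 39) = (34, 10)
  bit 3 = 1: acc = (34, 10) + (4, 21) = (4, 20)

14P = (4, 20)


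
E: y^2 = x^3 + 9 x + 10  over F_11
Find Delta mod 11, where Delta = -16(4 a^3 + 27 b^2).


4 a^3 + 27 b^2 = 4*9^3 + 27*10^2 = 2916 + 2700 = 5616
Delta = -16 * (5616) = -89856
Delta mod 11 = 3

Delta = 3 (mod 11)


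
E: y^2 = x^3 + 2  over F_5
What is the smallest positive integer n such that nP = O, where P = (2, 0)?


Compute successive multiples of P until we hit O:
  1P = (2, 0)
  2P = O

ord(P) = 2


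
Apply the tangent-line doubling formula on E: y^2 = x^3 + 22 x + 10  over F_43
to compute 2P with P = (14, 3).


Doubling: s = (3 x1^2 + a) / (2 y1)
s = (3*14^2 + 22) / (2*3) mod 43 = 30
x3 = s^2 - 2 x1 mod 43 = 30^2 - 2*14 = 12
y3 = s (x1 - x3) - y1 mod 43 = 30 * (14 - 12) - 3 = 14

2P = (12, 14)


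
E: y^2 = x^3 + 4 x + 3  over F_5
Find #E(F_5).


For each x in F_5, count y with y^2 = x^3 + 4 x + 3 mod 5:
  x = 2: RHS = 4, y in [2, 3]  -> 2 point(s)
Affine points: 2. Add the point at infinity: total = 3.

#E(F_5) = 3


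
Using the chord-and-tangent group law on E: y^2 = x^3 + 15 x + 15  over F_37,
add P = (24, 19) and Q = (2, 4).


P != Q, so use the chord formula.
s = (y2 - y1) / (x2 - x1) = (22) / (15) mod 37 = 36
x3 = s^2 - x1 - x2 mod 37 = 36^2 - 24 - 2 = 12
y3 = s (x1 - x3) - y1 mod 37 = 36 * (24 - 12) - 19 = 6

P + Q = (12, 6)


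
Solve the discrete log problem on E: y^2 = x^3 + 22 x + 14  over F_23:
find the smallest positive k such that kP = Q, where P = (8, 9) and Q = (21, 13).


Enumerate multiples of P until we hit Q = (21, 13):
  1P = (8, 9)
  2P = (20, 17)
  3P = (21, 13)
Match found at i = 3.

k = 3


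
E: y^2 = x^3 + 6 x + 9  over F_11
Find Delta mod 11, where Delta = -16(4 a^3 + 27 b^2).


4 a^3 + 27 b^2 = 4*6^3 + 27*9^2 = 864 + 2187 = 3051
Delta = -16 * (3051) = -48816
Delta mod 11 = 2

Delta = 2 (mod 11)


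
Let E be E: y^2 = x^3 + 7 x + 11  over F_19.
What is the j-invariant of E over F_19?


Delta = -16(4 a^3 + 27 b^2) mod 19 = 9
-1728 * (4 a)^3 = -1728 * (4*7)^3 mod 19 = 7
j = 7 * 9^(-1) mod 19 = 5

j = 5 (mod 19)


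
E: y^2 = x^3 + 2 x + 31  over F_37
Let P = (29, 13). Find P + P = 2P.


Doubling: s = (3 x1^2 + a) / (2 y1)
s = (3*29^2 + 2) / (2*13) mod 37 = 16
x3 = s^2 - 2 x1 mod 37 = 16^2 - 2*29 = 13
y3 = s (x1 - x3) - y1 mod 37 = 16 * (29 - 13) - 13 = 21

2P = (13, 21)


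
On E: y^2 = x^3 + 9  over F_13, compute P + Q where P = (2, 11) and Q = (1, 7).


P != Q, so use the chord formula.
s = (y2 - y1) / (x2 - x1) = (9) / (12) mod 13 = 4
x3 = s^2 - x1 - x2 mod 13 = 4^2 - 2 - 1 = 0
y3 = s (x1 - x3) - y1 mod 13 = 4 * (2 - 0) - 11 = 10

P + Q = (0, 10)


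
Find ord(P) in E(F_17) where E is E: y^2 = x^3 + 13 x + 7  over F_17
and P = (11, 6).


Compute successive multiples of P until we hit O:
  1P = (11, 6)
  2P = (4, 15)
  3P = (4, 2)
  4P = (11, 11)
  5P = O

ord(P) = 5


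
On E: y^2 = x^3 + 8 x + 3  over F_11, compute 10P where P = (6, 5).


k = 10 = 1010_2 (binary, LSB first: 0101)
Double-and-add from P = (6, 5):
  bit 0 = 0: acc unchanged = O
  bit 1 = 1: acc = O + (2, 4) = (2, 4)
  bit 2 = 0: acc unchanged = (2, 4)
  bit 3 = 1: acc = (2, 4) + (4, 0) = (9, 10)

10P = (9, 10)


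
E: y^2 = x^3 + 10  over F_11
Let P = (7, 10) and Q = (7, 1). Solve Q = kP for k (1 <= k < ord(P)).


Enumerate multiples of P until we hit Q = (7, 1):
  1P = (7, 10)
  2P = (1, 0)
  3P = (7, 1)
Match found at i = 3.

k = 3


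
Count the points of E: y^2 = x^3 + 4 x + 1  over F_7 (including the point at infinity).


For each x in F_7, count y with y^2 = x^3 + 4 x + 1 mod 7:
  x = 0: RHS = 1, y in [1, 6]  -> 2 point(s)
  x = 4: RHS = 4, y in [2, 5]  -> 2 point(s)
Affine points: 4. Add the point at infinity: total = 5.

#E(F_7) = 5


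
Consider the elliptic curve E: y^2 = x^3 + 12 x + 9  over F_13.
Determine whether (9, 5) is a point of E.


Check whether y^2 = x^3 + 12 x + 9 (mod 13) for (x, y) = (9, 5).
LHS: y^2 = 5^2 mod 13 = 12
RHS: x^3 + 12 x + 9 = 9^3 + 12*9 + 9 mod 13 = 1
LHS != RHS

No, not on the curve


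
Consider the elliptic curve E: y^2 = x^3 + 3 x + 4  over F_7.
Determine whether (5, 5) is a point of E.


Check whether y^2 = x^3 + 3 x + 4 (mod 7) for (x, y) = (5, 5).
LHS: y^2 = 5^2 mod 7 = 4
RHS: x^3 + 3 x + 4 = 5^3 + 3*5 + 4 mod 7 = 4
LHS = RHS

Yes, on the curve


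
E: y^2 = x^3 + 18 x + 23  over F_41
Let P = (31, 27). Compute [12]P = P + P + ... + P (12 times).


k = 12 = 1100_2 (binary, LSB first: 0011)
Double-and-add from P = (31, 27):
  bit 0 = 0: acc unchanged = O
  bit 1 = 0: acc unchanged = O
  bit 2 = 1: acc = O + (27, 15) = (27, 15)
  bit 3 = 1: acc = (27, 15) + (8, 8) = (5, 19)

12P = (5, 19)


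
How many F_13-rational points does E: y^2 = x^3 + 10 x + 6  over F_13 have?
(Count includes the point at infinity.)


For each x in F_13, count y with y^2 = x^3 + 10 x + 6 mod 13:
  x = 1: RHS = 4, y in [2, 11]  -> 2 point(s)
  x = 5: RHS = 12, y in [5, 8]  -> 2 point(s)
  x = 6: RHS = 9, y in [3, 10]  -> 2 point(s)
  x = 7: RHS = 3, y in [4, 9]  -> 2 point(s)
  x = 8: RHS = 0, y in [0]  -> 1 point(s)
  x = 10: RHS = 1, y in [1, 12]  -> 2 point(s)
  x = 11: RHS = 4, y in [2, 11]  -> 2 point(s)
Affine points: 13. Add the point at infinity: total = 14.

#E(F_13) = 14


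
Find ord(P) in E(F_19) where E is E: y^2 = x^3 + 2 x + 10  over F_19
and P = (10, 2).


Compute successive multiples of P until we hit O:
  1P = (10, 2)
  2P = (4, 14)
  3P = (9, 15)
  4P = (17, 13)
  5P = (3, 9)
  6P = (7, 14)
  7P = (18, 11)
  8P = (8, 5)
  ... (continuing to 17P)
  17P = O

ord(P) = 17


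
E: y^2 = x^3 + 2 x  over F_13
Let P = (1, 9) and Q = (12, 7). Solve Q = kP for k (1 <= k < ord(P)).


Enumerate multiples of P until we hit Q = (12, 7):
  1P = (1, 9)
  2P = (12, 6)
  3P = (12, 7)
Match found at i = 3.

k = 3


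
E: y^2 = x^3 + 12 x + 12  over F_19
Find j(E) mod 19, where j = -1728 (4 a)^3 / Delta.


Delta = -16(4 a^3 + 27 b^2) mod 19 = 5
-1728 * (4 a)^3 = -1728 * (4*12)^3 mod 19 = 12
j = 12 * 5^(-1) mod 19 = 10

j = 10 (mod 19)


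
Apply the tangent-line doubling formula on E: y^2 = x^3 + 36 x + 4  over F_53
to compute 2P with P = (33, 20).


Doubling: s = (3 x1^2 + a) / (2 y1)
s = (3*33^2 + 36) / (2*20) mod 53 = 15
x3 = s^2 - 2 x1 mod 53 = 15^2 - 2*33 = 0
y3 = s (x1 - x3) - y1 mod 53 = 15 * (33 - 0) - 20 = 51

2P = (0, 51)


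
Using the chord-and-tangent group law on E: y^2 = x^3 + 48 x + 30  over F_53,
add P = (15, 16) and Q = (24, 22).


P != Q, so use the chord formula.
s = (y2 - y1) / (x2 - x1) = (6) / (9) mod 53 = 36
x3 = s^2 - x1 - x2 mod 53 = 36^2 - 15 - 24 = 38
y3 = s (x1 - x3) - y1 mod 53 = 36 * (15 - 38) - 16 = 4

P + Q = (38, 4)


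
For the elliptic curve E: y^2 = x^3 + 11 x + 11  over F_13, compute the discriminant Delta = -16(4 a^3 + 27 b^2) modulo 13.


4 a^3 + 27 b^2 = 4*11^3 + 27*11^2 = 5324 + 3267 = 8591
Delta = -16 * (8591) = -137456
Delta mod 13 = 6

Delta = 6 (mod 13)


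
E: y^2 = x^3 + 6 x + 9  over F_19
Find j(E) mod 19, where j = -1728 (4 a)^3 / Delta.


Delta = -16(4 a^3 + 27 b^2) mod 19 = 14
-1728 * (4 a)^3 = -1728 * (4*6)^3 mod 19 = 11
j = 11 * 14^(-1) mod 19 = 13

j = 13 (mod 19)


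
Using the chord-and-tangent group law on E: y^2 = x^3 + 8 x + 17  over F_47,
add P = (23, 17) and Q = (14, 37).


P != Q, so use the chord formula.
s = (y2 - y1) / (x2 - x1) = (20) / (38) mod 47 = 3
x3 = s^2 - x1 - x2 mod 47 = 3^2 - 23 - 14 = 19
y3 = s (x1 - x3) - y1 mod 47 = 3 * (23 - 19) - 17 = 42

P + Q = (19, 42)


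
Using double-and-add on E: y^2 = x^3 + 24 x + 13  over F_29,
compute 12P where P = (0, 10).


k = 12 = 1100_2 (binary, LSB first: 0011)
Double-and-add from P = (0, 10):
  bit 0 = 0: acc unchanged = O
  bit 1 = 0: acc unchanged = O
  bit 2 = 1: acc = O + (23, 1) = (23, 1)
  bit 3 = 1: acc = (23, 1) + (18, 10) = (4, 17)

12P = (4, 17)


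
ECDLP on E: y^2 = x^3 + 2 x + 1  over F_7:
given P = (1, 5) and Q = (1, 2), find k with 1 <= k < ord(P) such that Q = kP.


Enumerate multiples of P until we hit Q = (1, 2):
  1P = (1, 5)
  2P = (0, 6)
  3P = (0, 1)
  4P = (1, 2)
Match found at i = 4.

k = 4


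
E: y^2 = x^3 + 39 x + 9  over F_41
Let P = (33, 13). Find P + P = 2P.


Doubling: s = (3 x1^2 + a) / (2 y1)
s = (3*33^2 + 39) / (2*13) mod 41 = 1
x3 = s^2 - 2 x1 mod 41 = 1^2 - 2*33 = 17
y3 = s (x1 - x3) - y1 mod 41 = 1 * (33 - 17) - 13 = 3

2P = (17, 3)


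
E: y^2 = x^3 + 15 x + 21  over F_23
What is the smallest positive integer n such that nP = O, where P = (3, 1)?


Compute successive multiples of P until we hit O:
  1P = (3, 1)
  2P = (21, 12)
  3P = (2, 6)
  4P = (20, 15)
  5P = (8, 3)
  6P = (14, 13)
  7P = (7, 3)
  8P = (19, 14)
  ... (continuing to 17P)
  17P = O

ord(P) = 17


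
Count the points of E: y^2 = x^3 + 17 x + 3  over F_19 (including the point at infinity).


For each x in F_19, count y with y^2 = x^3 + 17 x + 3 mod 19:
  x = 2: RHS = 7, y in [8, 11]  -> 2 point(s)
  x = 3: RHS = 5, y in [9, 10]  -> 2 point(s)
  x = 5: RHS = 4, y in [2, 17]  -> 2 point(s)
  x = 6: RHS = 17, y in [6, 13]  -> 2 point(s)
  x = 7: RHS = 9, y in [3, 16]  -> 2 point(s)
  x = 8: RHS = 5, y in [9, 10]  -> 2 point(s)
  x = 9: RHS = 11, y in [7, 12]  -> 2 point(s)
  x = 11: RHS = 1, y in [1, 18]  -> 2 point(s)
  x = 12: RHS = 16, y in [4, 15]  -> 2 point(s)
  x = 15: RHS = 4, y in [2, 17]  -> 2 point(s)
  x = 16: RHS = 1, y in [1, 18]  -> 2 point(s)
  x = 18: RHS = 4, y in [2, 17]  -> 2 point(s)
Affine points: 24. Add the point at infinity: total = 25.

#E(F_19) = 25


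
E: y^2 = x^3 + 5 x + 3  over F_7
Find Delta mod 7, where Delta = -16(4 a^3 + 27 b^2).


4 a^3 + 27 b^2 = 4*5^3 + 27*3^2 = 500 + 243 = 743
Delta = -16 * (743) = -11888
Delta mod 7 = 5

Delta = 5 (mod 7)


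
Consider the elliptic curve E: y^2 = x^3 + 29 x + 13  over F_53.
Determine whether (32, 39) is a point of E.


Check whether y^2 = x^3 + 29 x + 13 (mod 53) for (x, y) = (32, 39).
LHS: y^2 = 39^2 mod 53 = 37
RHS: x^3 + 29 x + 13 = 32^3 + 29*32 + 13 mod 53 = 1
LHS != RHS

No, not on the curve


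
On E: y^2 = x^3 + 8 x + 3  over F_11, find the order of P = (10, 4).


Compute successive multiples of P until we hit O:
  1P = (10, 4)
  2P = (2, 7)
  3P = (0, 6)
  4P = (5, 6)
  5P = (1, 10)
  6P = (9, 10)
  7P = (6, 5)
  8P = (4, 0)
  ... (continuing to 16P)
  16P = O

ord(P) = 16


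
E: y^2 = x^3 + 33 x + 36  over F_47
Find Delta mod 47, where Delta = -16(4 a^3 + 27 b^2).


4 a^3 + 27 b^2 = 4*33^3 + 27*36^2 = 143748 + 34992 = 178740
Delta = -16 * (178740) = -2859840
Delta mod 47 = 16

Delta = 16 (mod 47)


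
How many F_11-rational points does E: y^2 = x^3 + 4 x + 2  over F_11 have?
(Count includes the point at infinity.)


For each x in F_11, count y with y^2 = x^3 + 4 x + 2 mod 11:
  x = 4: RHS = 5, y in [4, 7]  -> 2 point(s)
  x = 5: RHS = 4, y in [2, 9]  -> 2 point(s)
  x = 6: RHS = 0, y in [0]  -> 1 point(s)
Affine points: 5. Add the point at infinity: total = 6.

#E(F_11) = 6


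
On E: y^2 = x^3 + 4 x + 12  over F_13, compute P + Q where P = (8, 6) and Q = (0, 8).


P != Q, so use the chord formula.
s = (y2 - y1) / (x2 - x1) = (2) / (5) mod 13 = 3
x3 = s^2 - x1 - x2 mod 13 = 3^2 - 8 - 0 = 1
y3 = s (x1 - x3) - y1 mod 13 = 3 * (8 - 1) - 6 = 2

P + Q = (1, 2)


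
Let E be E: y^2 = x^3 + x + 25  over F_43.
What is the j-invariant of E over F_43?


Delta = -16(4 a^3 + 27 b^2) mod 43 = 19
-1728 * (4 a)^3 = -1728 * (4*1)^3 mod 43 = 4
j = 4 * 19^(-1) mod 43 = 7

j = 7 (mod 43)


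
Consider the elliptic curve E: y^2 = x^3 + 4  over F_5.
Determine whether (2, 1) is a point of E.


Check whether y^2 = x^3 + 0 x + 4 (mod 5) for (x, y) = (2, 1).
LHS: y^2 = 1^2 mod 5 = 1
RHS: x^3 + 0 x + 4 = 2^3 + 0*2 + 4 mod 5 = 2
LHS != RHS

No, not on the curve


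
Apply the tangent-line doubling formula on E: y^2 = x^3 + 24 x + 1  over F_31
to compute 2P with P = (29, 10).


Doubling: s = (3 x1^2 + a) / (2 y1)
s = (3*29^2 + 24) / (2*10) mod 31 = 8
x3 = s^2 - 2 x1 mod 31 = 8^2 - 2*29 = 6
y3 = s (x1 - x3) - y1 mod 31 = 8 * (29 - 6) - 10 = 19

2P = (6, 19)


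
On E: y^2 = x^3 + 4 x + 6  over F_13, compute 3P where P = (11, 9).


k = 3 = 11_2 (binary, LSB first: 11)
Double-and-add from P = (11, 9):
  bit 0 = 1: acc = O + (11, 9) = (11, 9)
  bit 1 = 1: acc = (11, 9) + (8, 11) = (6, 5)

3P = (6, 5)


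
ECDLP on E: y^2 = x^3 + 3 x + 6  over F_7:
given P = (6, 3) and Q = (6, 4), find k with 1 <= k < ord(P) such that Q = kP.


Enumerate multiples of P until we hit Q = (6, 4):
  1P = (6, 3)
  2P = (3, 0)
  3P = (6, 4)
Match found at i = 3.

k = 3


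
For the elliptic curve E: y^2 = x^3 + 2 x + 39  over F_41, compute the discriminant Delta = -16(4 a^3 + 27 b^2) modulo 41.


4 a^3 + 27 b^2 = 4*2^3 + 27*39^2 = 32 + 41067 = 41099
Delta = -16 * (41099) = -657584
Delta mod 41 = 15

Delta = 15 (mod 41)


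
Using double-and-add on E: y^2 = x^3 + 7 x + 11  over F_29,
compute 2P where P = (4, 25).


k = 2 = 10_2 (binary, LSB first: 01)
Double-and-add from P = (4, 25):
  bit 0 = 0: acc unchanged = O
  bit 1 = 1: acc = O + (8, 17) = (8, 17)

2P = (8, 17)


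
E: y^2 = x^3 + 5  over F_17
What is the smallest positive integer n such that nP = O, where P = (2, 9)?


Compute successive multiples of P until we hit O:
  1P = (2, 9)
  2P = (4, 1)
  3P = (10, 6)
  4P = (7, 12)
  5P = (7, 5)
  6P = (10, 11)
  7P = (4, 16)
  8P = (2, 8)
  ... (continuing to 9P)
  9P = O

ord(P) = 9


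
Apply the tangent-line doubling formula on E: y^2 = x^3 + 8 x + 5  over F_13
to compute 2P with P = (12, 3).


Doubling: s = (3 x1^2 + a) / (2 y1)
s = (3*12^2 + 8) / (2*3) mod 13 = 4
x3 = s^2 - 2 x1 mod 13 = 4^2 - 2*12 = 5
y3 = s (x1 - x3) - y1 mod 13 = 4 * (12 - 5) - 3 = 12

2P = (5, 12)


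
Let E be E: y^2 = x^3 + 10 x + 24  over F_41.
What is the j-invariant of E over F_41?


Delta = -16(4 a^3 + 27 b^2) mod 41 = 39
-1728 * (4 a)^3 = -1728 * (4*10)^3 mod 41 = 6
j = 6 * 39^(-1) mod 41 = 38

j = 38 (mod 41)


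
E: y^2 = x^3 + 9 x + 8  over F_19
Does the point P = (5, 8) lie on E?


Check whether y^2 = x^3 + 9 x + 8 (mod 19) for (x, y) = (5, 8).
LHS: y^2 = 8^2 mod 19 = 7
RHS: x^3 + 9 x + 8 = 5^3 + 9*5 + 8 mod 19 = 7
LHS = RHS

Yes, on the curve


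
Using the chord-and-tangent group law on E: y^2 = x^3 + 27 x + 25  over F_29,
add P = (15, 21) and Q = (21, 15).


P != Q, so use the chord formula.
s = (y2 - y1) / (x2 - x1) = (23) / (6) mod 29 = 28
x3 = s^2 - x1 - x2 mod 29 = 28^2 - 15 - 21 = 23
y3 = s (x1 - x3) - y1 mod 29 = 28 * (15 - 23) - 21 = 16

P + Q = (23, 16)


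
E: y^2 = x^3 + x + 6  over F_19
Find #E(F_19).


For each x in F_19, count y with y^2 = x^3 + 1 x + 6 mod 19:
  x = 0: RHS = 6, y in [5, 14]  -> 2 point(s)
  x = 2: RHS = 16, y in [4, 15]  -> 2 point(s)
  x = 3: RHS = 17, y in [6, 13]  -> 2 point(s)
  x = 4: RHS = 17, y in [6, 13]  -> 2 point(s)
  x = 6: RHS = 0, y in [0]  -> 1 point(s)
  x = 10: RHS = 9, y in [3, 16]  -> 2 point(s)
  x = 12: RHS = 17, y in [6, 13]  -> 2 point(s)
  x = 14: RHS = 9, y in [3, 16]  -> 2 point(s)
  x = 18: RHS = 4, y in [2, 17]  -> 2 point(s)
Affine points: 17. Add the point at infinity: total = 18.

#E(F_19) = 18


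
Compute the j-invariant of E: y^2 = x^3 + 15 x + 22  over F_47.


Delta = -16(4 a^3 + 27 b^2) mod 47 = 27
-1728 * (4 a)^3 = -1728 * (4*15)^3 mod 47 = 9
j = 9 * 27^(-1) mod 47 = 16

j = 16 (mod 47)


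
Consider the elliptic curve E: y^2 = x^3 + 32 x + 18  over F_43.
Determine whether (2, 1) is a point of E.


Check whether y^2 = x^3 + 32 x + 18 (mod 43) for (x, y) = (2, 1).
LHS: y^2 = 1^2 mod 43 = 1
RHS: x^3 + 32 x + 18 = 2^3 + 32*2 + 18 mod 43 = 4
LHS != RHS

No, not on the curve


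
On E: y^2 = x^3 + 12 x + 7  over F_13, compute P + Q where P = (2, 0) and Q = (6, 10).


P != Q, so use the chord formula.
s = (y2 - y1) / (x2 - x1) = (10) / (4) mod 13 = 9
x3 = s^2 - x1 - x2 mod 13 = 9^2 - 2 - 6 = 8
y3 = s (x1 - x3) - y1 mod 13 = 9 * (2 - 8) - 0 = 11

P + Q = (8, 11)


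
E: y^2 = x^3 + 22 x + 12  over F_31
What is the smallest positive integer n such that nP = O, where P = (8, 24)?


Compute successive multiples of P until we hit O:
  1P = (8, 24)
  2P = (19, 29)
  3P = (6, 22)
  4P = (18, 28)
  5P = (25, 25)
  6P = (26, 26)
  7P = (15, 20)
  8P = (2, 8)
  ... (continuing to 33P)
  33P = O

ord(P) = 33


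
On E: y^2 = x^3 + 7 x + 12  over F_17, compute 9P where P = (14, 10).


k = 9 = 1001_2 (binary, LSB first: 1001)
Double-and-add from P = (14, 10):
  bit 0 = 1: acc = O + (14, 10) = (14, 10)
  bit 1 = 0: acc unchanged = (14, 10)
  bit 2 = 0: acc unchanged = (14, 10)
  bit 3 = 1: acc = (14, 10) + (11, 3) = (5, 11)

9P = (5, 11)


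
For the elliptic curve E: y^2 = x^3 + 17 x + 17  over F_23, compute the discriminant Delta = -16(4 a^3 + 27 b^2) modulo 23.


4 a^3 + 27 b^2 = 4*17^3 + 27*17^2 = 19652 + 7803 = 27455
Delta = -16 * (27455) = -439280
Delta mod 23 = 20

Delta = 20 (mod 23)


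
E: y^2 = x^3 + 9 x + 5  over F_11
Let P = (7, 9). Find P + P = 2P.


Doubling: s = (3 x1^2 + a) / (2 y1)
s = (3*7^2 + 9) / (2*9) mod 11 = 5
x3 = s^2 - 2 x1 mod 11 = 5^2 - 2*7 = 0
y3 = s (x1 - x3) - y1 mod 11 = 5 * (7 - 0) - 9 = 4

2P = (0, 4)


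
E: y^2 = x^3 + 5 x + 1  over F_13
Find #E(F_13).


For each x in F_13, count y with y^2 = x^3 + 5 x + 1 mod 13:
  x = 0: RHS = 1, y in [1, 12]  -> 2 point(s)
  x = 3: RHS = 4, y in [2, 11]  -> 2 point(s)
  x = 6: RHS = 0, y in [0]  -> 1 point(s)
  x = 11: RHS = 9, y in [3, 10]  -> 2 point(s)
Affine points: 7. Add the point at infinity: total = 8.

#E(F_13) = 8


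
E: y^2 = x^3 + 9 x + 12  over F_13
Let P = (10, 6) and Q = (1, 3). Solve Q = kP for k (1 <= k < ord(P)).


Enumerate multiples of P until we hit Q = (1, 3):
  1P = (10, 6)
  2P = (2, 5)
  3P = (0, 5)
  4P = (6, 10)
  5P = (11, 8)
  6P = (9, 9)
  7P = (3, 12)
  8P = (1, 3)
Match found at i = 8.

k = 8


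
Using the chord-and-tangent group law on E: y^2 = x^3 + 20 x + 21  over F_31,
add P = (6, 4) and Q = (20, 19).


P != Q, so use the chord formula.
s = (y2 - y1) / (x2 - x1) = (15) / (14) mod 31 = 21
x3 = s^2 - x1 - x2 mod 31 = 21^2 - 6 - 20 = 12
y3 = s (x1 - x3) - y1 mod 31 = 21 * (6 - 12) - 4 = 25

P + Q = (12, 25)


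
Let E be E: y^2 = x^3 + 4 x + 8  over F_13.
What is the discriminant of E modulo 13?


4 a^3 + 27 b^2 = 4*4^3 + 27*8^2 = 256 + 1728 = 1984
Delta = -16 * (1984) = -31744
Delta mod 13 = 2

Delta = 2 (mod 13)


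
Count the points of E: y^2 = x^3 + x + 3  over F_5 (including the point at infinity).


For each x in F_5, count y with y^2 = x^3 + 1 x + 3 mod 5:
  x = 1: RHS = 0, y in [0]  -> 1 point(s)
  x = 4: RHS = 1, y in [1, 4]  -> 2 point(s)
Affine points: 3. Add the point at infinity: total = 4.

#E(F_5) = 4


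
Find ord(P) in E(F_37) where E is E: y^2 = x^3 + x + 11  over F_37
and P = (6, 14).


Compute successive multiples of P until we hit O:
  1P = (6, 14)
  2P = (15, 21)
  3P = (23, 18)
  4P = (11, 24)
  5P = (24, 24)
  6P = (0, 14)
  7P = (31, 23)
  8P = (26, 1)
  ... (continuing to 23P)
  23P = O

ord(P) = 23


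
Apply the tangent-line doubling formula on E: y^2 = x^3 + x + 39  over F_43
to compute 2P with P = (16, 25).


Doubling: s = (3 x1^2 + a) / (2 y1)
s = (3*16^2 + 1) / (2*25) mod 43 = 30
x3 = s^2 - 2 x1 mod 43 = 30^2 - 2*16 = 8
y3 = s (x1 - x3) - y1 mod 43 = 30 * (16 - 8) - 25 = 0

2P = (8, 0)


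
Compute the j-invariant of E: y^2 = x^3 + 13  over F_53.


Delta = -16(4 a^3 + 27 b^2) mod 53 = 26
-1728 * (4 a)^3 = -1728 * (4*0)^3 mod 53 = 0
j = 0 * 26^(-1) mod 53 = 0

j = 0 (mod 53)


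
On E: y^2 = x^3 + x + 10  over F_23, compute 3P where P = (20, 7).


k = 3 = 11_2 (binary, LSB first: 11)
Double-and-add from P = (20, 7):
  bit 0 = 1: acc = O + (20, 7) = (20, 7)
  bit 1 = 1: acc = (20, 7) + (10, 13) = (9, 14)

3P = (9, 14)


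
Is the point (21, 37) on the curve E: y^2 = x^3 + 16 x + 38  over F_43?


Check whether y^2 = x^3 + 16 x + 38 (mod 43) for (x, y) = (21, 37).
LHS: y^2 = 37^2 mod 43 = 36
RHS: x^3 + 16 x + 38 = 21^3 + 16*21 + 38 mod 43 = 3
LHS != RHS

No, not on the curve


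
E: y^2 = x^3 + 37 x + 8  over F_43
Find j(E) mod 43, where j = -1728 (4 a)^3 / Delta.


Delta = -16(4 a^3 + 27 b^2) mod 43 = 22
-1728 * (4 a)^3 = -1728 * (4*37)^3 mod 43 = 39
j = 39 * 22^(-1) mod 43 = 35

j = 35 (mod 43)


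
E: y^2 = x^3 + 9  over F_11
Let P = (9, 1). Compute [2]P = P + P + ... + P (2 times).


k = 2 = 10_2 (binary, LSB first: 01)
Double-and-add from P = (9, 1):
  bit 0 = 0: acc unchanged = O
  bit 1 = 1: acc = O + (7, 0) = (7, 0)

2P = (7, 0)


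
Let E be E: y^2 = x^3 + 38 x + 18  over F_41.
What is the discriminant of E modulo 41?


4 a^3 + 27 b^2 = 4*38^3 + 27*18^2 = 219488 + 8748 = 228236
Delta = -16 * (228236) = -3651776
Delta mod 41 = 12

Delta = 12 (mod 41)


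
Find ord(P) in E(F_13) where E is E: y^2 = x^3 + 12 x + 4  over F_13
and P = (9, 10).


Compute successive multiples of P until we hit O:
  1P = (9, 10)
  2P = (4, 5)
  3P = (1, 11)
  4P = (2, 7)
  5P = (12, 11)
  6P = (8, 12)
  7P = (0, 11)
  8P = (0, 2)
  ... (continuing to 15P)
  15P = O

ord(P) = 15


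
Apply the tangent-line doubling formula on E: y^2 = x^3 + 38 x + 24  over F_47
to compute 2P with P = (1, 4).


Doubling: s = (3 x1^2 + a) / (2 y1)
s = (3*1^2 + 38) / (2*4) mod 47 = 11
x3 = s^2 - 2 x1 mod 47 = 11^2 - 2*1 = 25
y3 = s (x1 - x3) - y1 mod 47 = 11 * (1 - 25) - 4 = 14

2P = (25, 14)


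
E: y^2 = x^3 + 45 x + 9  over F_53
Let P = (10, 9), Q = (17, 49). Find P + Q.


P != Q, so use the chord formula.
s = (y2 - y1) / (x2 - x1) = (40) / (7) mod 53 = 36
x3 = s^2 - x1 - x2 mod 53 = 36^2 - 10 - 17 = 50
y3 = s (x1 - x3) - y1 mod 53 = 36 * (10 - 50) - 9 = 35

P + Q = (50, 35)


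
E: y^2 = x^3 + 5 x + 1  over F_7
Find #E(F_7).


For each x in F_7, count y with y^2 = x^3 + 5 x + 1 mod 7:
  x = 0: RHS = 1, y in [1, 6]  -> 2 point(s)
  x = 1: RHS = 0, y in [0]  -> 1 point(s)
  x = 3: RHS = 1, y in [1, 6]  -> 2 point(s)
  x = 4: RHS = 1, y in [1, 6]  -> 2 point(s)
  x = 5: RHS = 4, y in [2, 5]  -> 2 point(s)
  x = 6: RHS = 2, y in [3, 4]  -> 2 point(s)
Affine points: 11. Add the point at infinity: total = 12.

#E(F_7) = 12


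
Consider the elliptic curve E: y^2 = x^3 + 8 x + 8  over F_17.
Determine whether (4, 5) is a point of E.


Check whether y^2 = x^3 + 8 x + 8 (mod 17) for (x, y) = (4, 5).
LHS: y^2 = 5^2 mod 17 = 8
RHS: x^3 + 8 x + 8 = 4^3 + 8*4 + 8 mod 17 = 2
LHS != RHS

No, not on the curve


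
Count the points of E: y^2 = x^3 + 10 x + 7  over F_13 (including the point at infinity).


For each x in F_13, count y with y^2 = x^3 + 10 x + 7 mod 13:
  x = 2: RHS = 9, y in [3, 10]  -> 2 point(s)
  x = 3: RHS = 12, y in [5, 8]  -> 2 point(s)
  x = 5: RHS = 0, y in [0]  -> 1 point(s)
  x = 6: RHS = 10, y in [6, 7]  -> 2 point(s)
  x = 7: RHS = 4, y in [2, 11]  -> 2 point(s)
  x = 8: RHS = 1, y in [1, 12]  -> 2 point(s)
  x = 12: RHS = 9, y in [3, 10]  -> 2 point(s)
Affine points: 13. Add the point at infinity: total = 14.

#E(F_13) = 14


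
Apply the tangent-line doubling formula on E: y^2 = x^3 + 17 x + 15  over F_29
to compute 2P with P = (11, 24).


Doubling: s = (3 x1^2 + a) / (2 y1)
s = (3*11^2 + 17) / (2*24) mod 29 = 20
x3 = s^2 - 2 x1 mod 29 = 20^2 - 2*11 = 1
y3 = s (x1 - x3) - y1 mod 29 = 20 * (11 - 1) - 24 = 2

2P = (1, 2)


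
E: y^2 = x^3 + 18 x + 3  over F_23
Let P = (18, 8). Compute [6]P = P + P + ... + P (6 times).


k = 6 = 110_2 (binary, LSB first: 011)
Double-and-add from P = (18, 8):
  bit 0 = 0: acc unchanged = O
  bit 1 = 1: acc = O + (18, 15) = (18, 15)
  bit 2 = 1: acc = (18, 15) + (18, 8) = O

6P = O


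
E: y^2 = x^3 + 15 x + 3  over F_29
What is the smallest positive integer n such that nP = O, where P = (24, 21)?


Compute successive multiples of P until we hit O:
  1P = (24, 21)
  2P = (14, 17)
  3P = (19, 10)
  4P = (21, 3)
  5P = (20, 3)
  6P = (27, 9)
  7P = (23, 4)
  8P = (10, 14)
  ... (continuing to 30P)
  30P = O

ord(P) = 30


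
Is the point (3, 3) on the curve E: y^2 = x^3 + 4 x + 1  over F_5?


Check whether y^2 = x^3 + 4 x + 1 (mod 5) for (x, y) = (3, 3).
LHS: y^2 = 3^2 mod 5 = 4
RHS: x^3 + 4 x + 1 = 3^3 + 4*3 + 1 mod 5 = 0
LHS != RHS

No, not on the curve


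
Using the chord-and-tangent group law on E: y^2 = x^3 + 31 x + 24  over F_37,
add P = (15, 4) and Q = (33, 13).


P != Q, so use the chord formula.
s = (y2 - y1) / (x2 - x1) = (9) / (18) mod 37 = 19
x3 = s^2 - x1 - x2 mod 37 = 19^2 - 15 - 33 = 17
y3 = s (x1 - x3) - y1 mod 37 = 19 * (15 - 17) - 4 = 32

P + Q = (17, 32)


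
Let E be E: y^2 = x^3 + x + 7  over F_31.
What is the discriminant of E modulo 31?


4 a^3 + 27 b^2 = 4*1^3 + 27*7^2 = 4 + 1323 = 1327
Delta = -16 * (1327) = -21232
Delta mod 31 = 3

Delta = 3 (mod 31)


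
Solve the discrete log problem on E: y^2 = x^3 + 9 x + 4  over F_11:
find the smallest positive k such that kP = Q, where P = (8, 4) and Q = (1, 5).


Enumerate multiples of P until we hit Q = (1, 5):
  1P = (8, 4)
  2P = (7, 6)
  3P = (0, 2)
  4P = (1, 6)
  5P = (5, 3)
  6P = (3, 5)
  7P = (4, 4)
  8P = (10, 7)
  9P = (9, 0)
  10P = (10, 4)
  11P = (4, 7)
  12P = (3, 6)
  13P = (5, 8)
  14P = (1, 5)
Match found at i = 14.

k = 14


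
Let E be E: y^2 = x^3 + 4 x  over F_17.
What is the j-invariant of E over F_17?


Delta = -16(4 a^3 + 27 b^2) mod 17 = 1
-1728 * (4 a)^3 = -1728 * (4*4)^3 mod 17 = 11
j = 11 * 1^(-1) mod 17 = 11

j = 11 (mod 17)


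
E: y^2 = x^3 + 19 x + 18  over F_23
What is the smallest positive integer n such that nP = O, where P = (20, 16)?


Compute successive multiples of P until we hit O:
  1P = (20, 16)
  2P = (6, 7)
  3P = (21, 8)
  4P = (0, 8)
  5P = (5, 13)
  6P = (10, 9)
  7P = (2, 15)
  8P = (13, 1)
  ... (continuing to 21P)
  21P = O

ord(P) = 21


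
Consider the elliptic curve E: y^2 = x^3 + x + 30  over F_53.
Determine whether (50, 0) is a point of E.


Check whether y^2 = x^3 + 1 x + 30 (mod 53) for (x, y) = (50, 0).
LHS: y^2 = 0^2 mod 53 = 0
RHS: x^3 + 1 x + 30 = 50^3 + 1*50 + 30 mod 53 = 0
LHS = RHS

Yes, on the curve


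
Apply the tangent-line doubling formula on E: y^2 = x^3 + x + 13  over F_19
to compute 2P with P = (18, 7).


Doubling: s = (3 x1^2 + a) / (2 y1)
s = (3*18^2 + 1) / (2*7) mod 19 = 3
x3 = s^2 - 2 x1 mod 19 = 3^2 - 2*18 = 11
y3 = s (x1 - x3) - y1 mod 19 = 3 * (18 - 11) - 7 = 14

2P = (11, 14)


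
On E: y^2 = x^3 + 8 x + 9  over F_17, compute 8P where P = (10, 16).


k = 8 = 1000_2 (binary, LSB first: 0001)
Double-and-add from P = (10, 16):
  bit 0 = 0: acc unchanged = O
  bit 1 = 0: acc unchanged = O
  bit 2 = 0: acc unchanged = O
  bit 3 = 1: acc = O + (3, 3) = (3, 3)

8P = (3, 3)


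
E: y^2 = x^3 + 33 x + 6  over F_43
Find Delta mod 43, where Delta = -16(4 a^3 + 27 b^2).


4 a^3 + 27 b^2 = 4*33^3 + 27*6^2 = 143748 + 972 = 144720
Delta = -16 * (144720) = -2315520
Delta mod 43 = 30

Delta = 30 (mod 43)


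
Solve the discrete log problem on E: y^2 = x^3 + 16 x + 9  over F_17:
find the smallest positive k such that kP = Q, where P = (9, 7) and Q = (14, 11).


Enumerate multiples of P until we hit Q = (14, 11):
  1P = (9, 7)
  2P = (14, 11)
Match found at i = 2.

k = 2


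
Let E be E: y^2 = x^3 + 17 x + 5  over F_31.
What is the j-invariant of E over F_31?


Delta = -16(4 a^3 + 27 b^2) mod 31 = 20
-1728 * (4 a)^3 = -1728 * (4*17)^3 mod 31 = 23
j = 23 * 20^(-1) mod 31 = 12

j = 12 (mod 31)


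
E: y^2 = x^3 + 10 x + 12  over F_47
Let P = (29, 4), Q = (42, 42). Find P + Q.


P != Q, so use the chord formula.
s = (y2 - y1) / (x2 - x1) = (38) / (13) mod 47 = 21
x3 = s^2 - x1 - x2 mod 47 = 21^2 - 29 - 42 = 41
y3 = s (x1 - x3) - y1 mod 47 = 21 * (29 - 41) - 4 = 26

P + Q = (41, 26)


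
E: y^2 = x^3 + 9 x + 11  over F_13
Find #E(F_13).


For each x in F_13, count y with y^2 = x^3 + 9 x + 11 mod 13:
  x = 3: RHS = 0, y in [0]  -> 1 point(s)
  x = 5: RHS = 12, y in [5, 8]  -> 2 point(s)
  x = 7: RHS = 1, y in [1, 12]  -> 2 point(s)
  x = 8: RHS = 10, y in [6, 7]  -> 2 point(s)
  x = 10: RHS = 9, y in [3, 10]  -> 2 point(s)
  x = 12: RHS = 1, y in [1, 12]  -> 2 point(s)
Affine points: 11. Add the point at infinity: total = 12.

#E(F_13) = 12


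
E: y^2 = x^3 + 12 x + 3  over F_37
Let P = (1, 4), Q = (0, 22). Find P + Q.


P != Q, so use the chord formula.
s = (y2 - y1) / (x2 - x1) = (18) / (36) mod 37 = 19
x3 = s^2 - x1 - x2 mod 37 = 19^2 - 1 - 0 = 27
y3 = s (x1 - x3) - y1 mod 37 = 19 * (1 - 27) - 4 = 20

P + Q = (27, 20)


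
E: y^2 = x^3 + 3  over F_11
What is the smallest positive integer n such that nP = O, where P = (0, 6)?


Compute successive multiples of P until we hit O:
  1P = (0, 6)
  2P = (0, 5)
  3P = O

ord(P) = 3


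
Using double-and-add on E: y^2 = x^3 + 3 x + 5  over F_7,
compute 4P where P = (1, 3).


k = 4 = 100_2 (binary, LSB first: 001)
Double-and-add from P = (1, 3):
  bit 0 = 0: acc unchanged = O
  bit 1 = 0: acc unchanged = O
  bit 2 = 1: acc = O + (4, 2) = (4, 2)

4P = (4, 2)


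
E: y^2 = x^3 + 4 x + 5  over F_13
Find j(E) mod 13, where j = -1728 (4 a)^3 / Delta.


Delta = -16(4 a^3 + 27 b^2) mod 13 = 2
-1728 * (4 a)^3 = -1728 * (4*4)^3 mod 13 = 1
j = 1 * 2^(-1) mod 13 = 7

j = 7 (mod 13)


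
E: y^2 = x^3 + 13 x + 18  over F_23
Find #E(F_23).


For each x in F_23, count y with y^2 = x^3 + 13 x + 18 mod 23:
  x = 0: RHS = 18, y in [8, 15]  -> 2 point(s)
  x = 1: RHS = 9, y in [3, 20]  -> 2 point(s)
  x = 2: RHS = 6, y in [11, 12]  -> 2 point(s)
  x = 5: RHS = 1, y in [1, 22]  -> 2 point(s)
  x = 6: RHS = 13, y in [6, 17]  -> 2 point(s)
  x = 8: RHS = 13, y in [6, 17]  -> 2 point(s)
  x = 9: RHS = 13, y in [6, 17]  -> 2 point(s)
  x = 12: RHS = 16, y in [4, 19]  -> 2 point(s)
  x = 14: RHS = 0, y in [0]  -> 1 point(s)
  x = 15: RHS = 0, y in [0]  -> 1 point(s)
  x = 17: RHS = 0, y in [0]  -> 1 point(s)
  x = 18: RHS = 12, y in [9, 14]  -> 2 point(s)
  x = 22: RHS = 4, y in [2, 21]  -> 2 point(s)
Affine points: 23. Add the point at infinity: total = 24.

#E(F_23) = 24


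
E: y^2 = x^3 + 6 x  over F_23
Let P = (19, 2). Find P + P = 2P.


Doubling: s = (3 x1^2 + a) / (2 y1)
s = (3*19^2 + 6) / (2*2) mod 23 = 2
x3 = s^2 - 2 x1 mod 23 = 2^2 - 2*19 = 12
y3 = s (x1 - x3) - y1 mod 23 = 2 * (19 - 12) - 2 = 12

2P = (12, 12)


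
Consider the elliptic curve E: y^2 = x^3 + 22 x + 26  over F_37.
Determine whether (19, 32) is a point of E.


Check whether y^2 = x^3 + 22 x + 26 (mod 37) for (x, y) = (19, 32).
LHS: y^2 = 32^2 mod 37 = 25
RHS: x^3 + 22 x + 26 = 19^3 + 22*19 + 26 mod 37 = 14
LHS != RHS

No, not on the curve


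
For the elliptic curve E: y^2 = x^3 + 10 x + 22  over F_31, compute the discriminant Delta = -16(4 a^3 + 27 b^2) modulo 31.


4 a^3 + 27 b^2 = 4*10^3 + 27*22^2 = 4000 + 13068 = 17068
Delta = -16 * (17068) = -273088
Delta mod 31 = 22

Delta = 22 (mod 31)


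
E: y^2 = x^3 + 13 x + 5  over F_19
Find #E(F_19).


For each x in F_19, count y with y^2 = x^3 + 13 x + 5 mod 19:
  x = 0: RHS = 5, y in [9, 10]  -> 2 point(s)
  x = 1: RHS = 0, y in [0]  -> 1 point(s)
  x = 2: RHS = 1, y in [1, 18]  -> 2 point(s)
  x = 4: RHS = 7, y in [8, 11]  -> 2 point(s)
  x = 5: RHS = 5, y in [9, 10]  -> 2 point(s)
  x = 11: RHS = 16, y in [4, 15]  -> 2 point(s)
  x = 14: RHS = 5, y in [9, 10]  -> 2 point(s)
  x = 17: RHS = 9, y in [3, 16]  -> 2 point(s)
Affine points: 15. Add the point at infinity: total = 16.

#E(F_19) = 16
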